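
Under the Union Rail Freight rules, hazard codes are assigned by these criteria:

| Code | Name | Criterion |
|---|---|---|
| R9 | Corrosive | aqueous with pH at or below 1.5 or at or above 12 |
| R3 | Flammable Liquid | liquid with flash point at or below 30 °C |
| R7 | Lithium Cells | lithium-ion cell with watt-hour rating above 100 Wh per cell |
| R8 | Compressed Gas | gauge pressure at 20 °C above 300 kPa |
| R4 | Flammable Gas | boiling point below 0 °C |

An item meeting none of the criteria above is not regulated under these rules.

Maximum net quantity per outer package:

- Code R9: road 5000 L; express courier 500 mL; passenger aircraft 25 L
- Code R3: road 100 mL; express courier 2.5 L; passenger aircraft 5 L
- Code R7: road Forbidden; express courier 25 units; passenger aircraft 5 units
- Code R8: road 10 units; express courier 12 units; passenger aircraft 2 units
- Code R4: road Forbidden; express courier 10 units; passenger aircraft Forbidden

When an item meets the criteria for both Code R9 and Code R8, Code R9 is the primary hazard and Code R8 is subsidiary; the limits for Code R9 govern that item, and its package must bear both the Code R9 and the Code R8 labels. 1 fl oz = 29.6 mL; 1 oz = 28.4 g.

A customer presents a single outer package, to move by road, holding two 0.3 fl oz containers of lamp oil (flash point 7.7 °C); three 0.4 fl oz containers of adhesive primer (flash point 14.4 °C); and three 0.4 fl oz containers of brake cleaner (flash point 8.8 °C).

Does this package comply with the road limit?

Yes

Lamp oil: flash point 7.7 °C ≤ 30 °C → Code R3 (Flammable Liquid).
Flash point 14.4 °C meets the Code R3 criterion (Flammable Liquid), so the adhesive primer is Code R3.
Brake cleaner: flash point 8.8 °C ≤ 30 °C → Code R3 (Flammable Liquid).
Total Code R3: (two 0.3 fl oz containers = 17.76 mL) + (three 0.4 fl oz containers = 35.52 mL) + (three 0.4 fl oz containers = 35.52 mL) = 88.8 mL.
88.8 mL ≤ 100 mL (road limit, Code R3) — within limit.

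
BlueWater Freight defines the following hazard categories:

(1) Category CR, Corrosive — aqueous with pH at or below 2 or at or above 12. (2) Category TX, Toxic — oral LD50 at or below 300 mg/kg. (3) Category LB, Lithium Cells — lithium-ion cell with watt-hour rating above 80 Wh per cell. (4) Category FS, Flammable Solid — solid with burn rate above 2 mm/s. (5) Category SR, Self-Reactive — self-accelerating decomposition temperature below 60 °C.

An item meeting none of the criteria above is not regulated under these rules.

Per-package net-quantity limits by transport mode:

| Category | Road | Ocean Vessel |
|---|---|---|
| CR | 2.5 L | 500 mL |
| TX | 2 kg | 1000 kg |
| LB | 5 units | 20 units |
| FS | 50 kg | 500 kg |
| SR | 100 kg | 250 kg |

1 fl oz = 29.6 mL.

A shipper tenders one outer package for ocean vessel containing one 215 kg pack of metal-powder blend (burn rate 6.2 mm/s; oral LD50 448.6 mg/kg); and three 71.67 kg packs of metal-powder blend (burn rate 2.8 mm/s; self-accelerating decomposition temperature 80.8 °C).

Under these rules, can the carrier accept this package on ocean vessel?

Yes

Burn rate 6.2 mm/s meets the Category FS criterion (Flammable Solid), so the metal-powder blend is Category FS.
With burn rate 2.8 mm/s (> 2 mm/s), the metal-powder blend falls in Category FS.
Total Category FS: 215 kg + (three 71.67 kg packs = 215.01 kg) = 430.01 kg.
That is within the Category FS ocean vessel limit of 500 kg.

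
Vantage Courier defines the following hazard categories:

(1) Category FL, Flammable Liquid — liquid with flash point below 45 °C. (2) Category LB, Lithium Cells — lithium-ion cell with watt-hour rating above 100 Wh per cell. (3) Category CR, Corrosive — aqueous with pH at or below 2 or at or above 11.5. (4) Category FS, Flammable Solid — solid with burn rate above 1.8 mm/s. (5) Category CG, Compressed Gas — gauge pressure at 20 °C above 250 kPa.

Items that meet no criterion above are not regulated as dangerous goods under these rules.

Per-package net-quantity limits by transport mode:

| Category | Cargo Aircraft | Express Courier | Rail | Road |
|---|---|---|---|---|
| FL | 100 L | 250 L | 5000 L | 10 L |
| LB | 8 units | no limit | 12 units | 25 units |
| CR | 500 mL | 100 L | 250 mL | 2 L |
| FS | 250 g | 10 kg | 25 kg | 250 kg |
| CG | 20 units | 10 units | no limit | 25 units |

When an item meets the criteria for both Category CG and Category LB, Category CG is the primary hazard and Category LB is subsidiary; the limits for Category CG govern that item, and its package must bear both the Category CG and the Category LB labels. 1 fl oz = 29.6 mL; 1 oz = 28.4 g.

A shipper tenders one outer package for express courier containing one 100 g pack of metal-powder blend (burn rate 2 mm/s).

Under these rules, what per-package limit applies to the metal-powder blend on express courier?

Metal-powder blend: burn rate 2 mm/s > 1.8 mm/s → Category FS (Flammable Solid).
The express courier limit for Category FS is 10 kg.

10 kg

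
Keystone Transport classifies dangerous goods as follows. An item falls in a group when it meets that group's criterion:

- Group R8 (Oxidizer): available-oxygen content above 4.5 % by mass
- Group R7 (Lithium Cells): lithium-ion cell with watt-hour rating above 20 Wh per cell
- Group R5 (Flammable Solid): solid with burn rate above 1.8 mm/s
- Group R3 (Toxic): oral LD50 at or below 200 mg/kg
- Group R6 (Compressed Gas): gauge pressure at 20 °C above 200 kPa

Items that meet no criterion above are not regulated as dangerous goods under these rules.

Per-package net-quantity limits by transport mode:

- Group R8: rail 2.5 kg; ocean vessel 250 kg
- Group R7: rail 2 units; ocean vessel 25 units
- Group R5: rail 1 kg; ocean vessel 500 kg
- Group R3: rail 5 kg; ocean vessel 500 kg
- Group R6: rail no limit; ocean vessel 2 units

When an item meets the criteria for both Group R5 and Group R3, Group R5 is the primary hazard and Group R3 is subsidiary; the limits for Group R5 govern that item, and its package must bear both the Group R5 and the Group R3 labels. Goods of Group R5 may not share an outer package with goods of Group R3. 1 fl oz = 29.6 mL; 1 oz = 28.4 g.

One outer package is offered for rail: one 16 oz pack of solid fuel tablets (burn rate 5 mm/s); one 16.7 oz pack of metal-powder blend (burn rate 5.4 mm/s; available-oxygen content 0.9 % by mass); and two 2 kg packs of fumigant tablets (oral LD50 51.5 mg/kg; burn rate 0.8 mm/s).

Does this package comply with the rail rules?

No

With burn rate 5 mm/s (> 1.8 mm/s), the solid fuel tablets fall in Group R5.
The metal-powder blend has burn rate 5.4 mm/s, which is > 1.8 mm/s, so it is Group R5 (Flammable Solid).
Oral LD50 51.5 mg/kg meets the Group R3 criterion (Toxic), so the fumigant tablets are Group R3.
Total Group R5: (one 16 oz pack = 454.4 g) + (one 16.7 oz pack = 474.28 g) = 928.68 g.
928.68 g is within the rail limit of 1 kg for Group R5.
Group R3 quantity: two 2 kg packs = 4 kg.
4 kg is within the rail limit of 5 kg for Group R3.
Group R5 and Group R3 may not share an outer package.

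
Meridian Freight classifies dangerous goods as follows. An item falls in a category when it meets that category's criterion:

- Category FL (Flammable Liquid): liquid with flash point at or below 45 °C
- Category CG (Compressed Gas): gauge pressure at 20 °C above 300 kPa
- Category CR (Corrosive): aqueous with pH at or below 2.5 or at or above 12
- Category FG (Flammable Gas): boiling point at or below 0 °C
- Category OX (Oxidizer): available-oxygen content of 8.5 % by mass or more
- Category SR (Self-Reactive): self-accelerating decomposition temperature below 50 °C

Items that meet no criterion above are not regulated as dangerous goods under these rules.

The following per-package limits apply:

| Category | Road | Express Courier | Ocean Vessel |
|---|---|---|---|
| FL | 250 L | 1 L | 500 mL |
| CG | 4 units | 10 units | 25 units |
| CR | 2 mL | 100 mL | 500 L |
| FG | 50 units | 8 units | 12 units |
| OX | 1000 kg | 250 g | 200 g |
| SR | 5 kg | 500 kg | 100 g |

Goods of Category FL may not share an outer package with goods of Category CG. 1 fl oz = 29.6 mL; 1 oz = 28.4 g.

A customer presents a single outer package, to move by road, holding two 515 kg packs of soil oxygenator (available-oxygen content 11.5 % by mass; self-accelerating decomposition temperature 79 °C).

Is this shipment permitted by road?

With available-oxygen content 11.5 % by mass (≥ 8.5 % by mass), the soil oxygenator falls in Category OX.
Category OX quantity: two 515 kg packs = 1030 kg.
That exceeds the Category OX road limit of 1000 kg.

No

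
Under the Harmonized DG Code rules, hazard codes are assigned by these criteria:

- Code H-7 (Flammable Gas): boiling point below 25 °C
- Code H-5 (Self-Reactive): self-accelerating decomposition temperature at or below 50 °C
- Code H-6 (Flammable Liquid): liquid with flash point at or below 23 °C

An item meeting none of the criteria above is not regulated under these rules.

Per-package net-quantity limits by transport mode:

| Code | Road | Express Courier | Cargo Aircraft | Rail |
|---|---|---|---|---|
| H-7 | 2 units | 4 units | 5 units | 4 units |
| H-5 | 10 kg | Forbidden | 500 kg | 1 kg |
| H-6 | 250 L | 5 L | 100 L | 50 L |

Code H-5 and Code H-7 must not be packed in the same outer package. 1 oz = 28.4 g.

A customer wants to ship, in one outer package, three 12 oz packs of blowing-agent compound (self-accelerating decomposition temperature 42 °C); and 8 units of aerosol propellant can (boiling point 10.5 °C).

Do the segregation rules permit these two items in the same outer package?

With self-accelerating decomposition temperature 42 °C (≤ 50 °C), the blowing-agent compound falls in Code H-5.
With boiling point 10.5 °C (< 25 °C), the aerosol propellant can falls in Code H-7.
Code H-5 and Code H-7 may not share an outer package.

No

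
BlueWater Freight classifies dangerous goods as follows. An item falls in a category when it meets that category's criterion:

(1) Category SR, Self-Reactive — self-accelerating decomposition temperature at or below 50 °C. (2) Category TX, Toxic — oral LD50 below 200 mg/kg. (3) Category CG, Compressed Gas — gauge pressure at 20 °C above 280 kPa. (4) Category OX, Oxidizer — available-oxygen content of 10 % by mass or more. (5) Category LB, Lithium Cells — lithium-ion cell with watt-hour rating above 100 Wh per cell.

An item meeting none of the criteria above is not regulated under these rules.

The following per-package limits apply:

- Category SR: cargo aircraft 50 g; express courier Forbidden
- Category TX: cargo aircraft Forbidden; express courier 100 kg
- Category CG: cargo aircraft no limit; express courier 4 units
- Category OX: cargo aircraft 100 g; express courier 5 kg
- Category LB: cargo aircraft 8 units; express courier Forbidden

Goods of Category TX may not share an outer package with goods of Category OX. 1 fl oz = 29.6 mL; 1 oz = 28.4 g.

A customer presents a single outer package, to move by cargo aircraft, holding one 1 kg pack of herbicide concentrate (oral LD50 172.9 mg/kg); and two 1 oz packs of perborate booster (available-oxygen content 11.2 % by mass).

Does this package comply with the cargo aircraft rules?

No

The herbicide concentrate has oral LD50 172.9 mg/kg, which is < 200 mg/kg, so it is Category TX (Toxic).
The perborate booster has available-oxygen content 11.2 % by mass, which is ≥ 10 % by mass, so it is Category OX (Oxidizer).
Category TX quantity: 1 kg.
Category TX is Forbidden by cargo aircraft.
Category OX quantity: two 1 oz packs = 56.8 g.
56.8 g ≤ 100 g (cargo aircraft limit, Category OX) — within limit.
Category TX and Category OX may not share an outer package.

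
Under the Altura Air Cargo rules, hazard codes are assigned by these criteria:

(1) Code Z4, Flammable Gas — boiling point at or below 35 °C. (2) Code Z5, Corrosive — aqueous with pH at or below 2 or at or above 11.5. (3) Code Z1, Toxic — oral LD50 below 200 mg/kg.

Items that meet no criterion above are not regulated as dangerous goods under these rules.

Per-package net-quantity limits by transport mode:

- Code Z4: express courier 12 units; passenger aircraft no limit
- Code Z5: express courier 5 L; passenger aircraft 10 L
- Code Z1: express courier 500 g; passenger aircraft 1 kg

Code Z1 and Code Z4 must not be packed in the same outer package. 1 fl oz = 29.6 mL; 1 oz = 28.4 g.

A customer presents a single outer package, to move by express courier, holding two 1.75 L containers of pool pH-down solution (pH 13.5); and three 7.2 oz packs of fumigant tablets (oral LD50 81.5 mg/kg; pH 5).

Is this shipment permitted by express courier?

No

With pH 13.5 (≥ 11.5), the pool pH-down solution falls in Code Z5.
Oral LD50 81.5 mg/kg meets the Code Z1 criterion (Toxic), so the fumigant tablets are Code Z1.
Code Z1 quantity: three 7.2 oz packs = 613.44 g.
That exceeds the Code Z1 express courier limit of 500 g.
Code Z5 quantity: two 1.75 L containers = 3.5 L.
That is within the Code Z5 express courier limit of 5 L.
The segregation rule (Code Z1 with Code Z4) does not apply to Code Z1 with Code Z5.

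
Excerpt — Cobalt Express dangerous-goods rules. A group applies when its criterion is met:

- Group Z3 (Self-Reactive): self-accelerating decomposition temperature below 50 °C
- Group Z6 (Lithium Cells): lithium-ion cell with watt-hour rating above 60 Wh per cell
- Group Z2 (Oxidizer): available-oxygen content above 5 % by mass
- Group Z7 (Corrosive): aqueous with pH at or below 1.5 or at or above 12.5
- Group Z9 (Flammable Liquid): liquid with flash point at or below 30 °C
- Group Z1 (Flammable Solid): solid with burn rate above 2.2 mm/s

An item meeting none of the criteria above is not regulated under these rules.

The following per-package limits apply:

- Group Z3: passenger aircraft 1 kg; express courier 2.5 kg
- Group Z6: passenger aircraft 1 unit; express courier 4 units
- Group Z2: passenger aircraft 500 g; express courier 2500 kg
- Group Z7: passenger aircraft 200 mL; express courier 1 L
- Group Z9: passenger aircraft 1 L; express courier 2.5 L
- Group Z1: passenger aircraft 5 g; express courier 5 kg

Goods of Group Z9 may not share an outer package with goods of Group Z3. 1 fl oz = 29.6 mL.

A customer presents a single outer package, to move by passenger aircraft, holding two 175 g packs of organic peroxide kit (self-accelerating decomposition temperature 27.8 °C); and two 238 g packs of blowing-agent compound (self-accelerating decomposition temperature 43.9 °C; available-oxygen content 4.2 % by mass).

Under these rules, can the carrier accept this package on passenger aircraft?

Yes

Organic peroxide kit: self-accelerating decomposition temperature 27.8 °C < 50 °C → Group Z3 (Self-Reactive).
Blowing-agent compound: self-accelerating decomposition temperature 43.9 °C < 50 °C → Group Z3 (Self-Reactive).
Group Z3 net quantity: (two 175 g packs = 350 g) + (two 238 g packs = 476 g) = 826 g.
That is within the Group Z3 passenger aircraft limit of 1 kg.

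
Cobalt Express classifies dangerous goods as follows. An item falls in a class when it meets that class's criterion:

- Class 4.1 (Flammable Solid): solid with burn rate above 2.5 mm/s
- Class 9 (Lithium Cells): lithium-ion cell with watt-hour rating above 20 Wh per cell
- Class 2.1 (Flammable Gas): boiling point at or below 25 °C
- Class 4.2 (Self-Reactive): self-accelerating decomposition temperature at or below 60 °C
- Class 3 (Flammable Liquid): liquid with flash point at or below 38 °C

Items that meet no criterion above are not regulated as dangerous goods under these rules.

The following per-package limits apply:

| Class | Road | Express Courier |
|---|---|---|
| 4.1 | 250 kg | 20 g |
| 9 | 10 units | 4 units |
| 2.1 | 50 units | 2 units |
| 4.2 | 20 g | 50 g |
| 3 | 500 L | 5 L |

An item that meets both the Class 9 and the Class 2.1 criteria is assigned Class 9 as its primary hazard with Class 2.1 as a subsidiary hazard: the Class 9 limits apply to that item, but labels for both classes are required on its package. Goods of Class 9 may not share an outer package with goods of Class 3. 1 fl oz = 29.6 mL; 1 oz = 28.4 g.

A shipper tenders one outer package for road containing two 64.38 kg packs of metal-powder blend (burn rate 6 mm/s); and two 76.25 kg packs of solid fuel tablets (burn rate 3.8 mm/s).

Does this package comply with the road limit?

The metal-powder blend has burn rate 6 mm/s, which is > 2.5 mm/s, so it is Class 4.1 (Flammable Solid).
Solid fuel tablets: burn rate 3.8 mm/s > 2.5 mm/s → Class 4.1 (Flammable Solid).
Class 4.1 net quantity: (two 64.38 kg packs = 128.76 kg) + (two 76.25 kg packs = 152.5 kg) = 281.26 kg.
281.26 kg exceeds the road limit of 250 kg for Class 4.1.

No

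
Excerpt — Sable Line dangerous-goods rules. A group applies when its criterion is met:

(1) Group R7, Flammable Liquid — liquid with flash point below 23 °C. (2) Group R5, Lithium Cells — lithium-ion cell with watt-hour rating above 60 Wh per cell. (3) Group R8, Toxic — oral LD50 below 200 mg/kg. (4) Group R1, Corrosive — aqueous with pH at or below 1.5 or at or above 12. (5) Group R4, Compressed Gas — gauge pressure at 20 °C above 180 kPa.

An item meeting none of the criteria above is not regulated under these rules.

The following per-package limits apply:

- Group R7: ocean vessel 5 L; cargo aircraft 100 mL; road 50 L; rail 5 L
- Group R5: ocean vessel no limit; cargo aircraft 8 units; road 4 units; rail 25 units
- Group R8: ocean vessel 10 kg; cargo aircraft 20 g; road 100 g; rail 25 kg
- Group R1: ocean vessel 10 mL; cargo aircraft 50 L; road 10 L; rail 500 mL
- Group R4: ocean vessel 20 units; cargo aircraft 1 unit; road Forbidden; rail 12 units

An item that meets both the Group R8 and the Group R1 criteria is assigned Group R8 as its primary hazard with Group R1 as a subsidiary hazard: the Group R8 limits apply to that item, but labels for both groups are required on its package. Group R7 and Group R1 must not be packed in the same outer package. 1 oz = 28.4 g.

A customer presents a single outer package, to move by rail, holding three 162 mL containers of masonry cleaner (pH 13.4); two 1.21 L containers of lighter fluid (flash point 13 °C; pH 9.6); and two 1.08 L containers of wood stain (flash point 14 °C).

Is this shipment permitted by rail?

The masonry cleaner has pH 13.4, which is ≥ 12, so it is Group R1 (Corrosive).
Flash point 13 °C meets the Group R7 criterion (Flammable Liquid), so the lighter fluid is Group R7.
The wood stain has flash point 14 °C, which is < 23 °C, so it is Group R7 (Flammable Liquid).
Total Group R7: (two 1.21 L containers = 2.42 L) + (two 1.08 L containers = 2.16 L) = 4.58 L.
That is within the Group R7 rail limit of 5 L.
Group R1 quantity: three 162 mL containers = 486 mL.
That is within the Group R1 rail limit of 500 mL.
Group R7 and Group R1 may not share an outer package.

No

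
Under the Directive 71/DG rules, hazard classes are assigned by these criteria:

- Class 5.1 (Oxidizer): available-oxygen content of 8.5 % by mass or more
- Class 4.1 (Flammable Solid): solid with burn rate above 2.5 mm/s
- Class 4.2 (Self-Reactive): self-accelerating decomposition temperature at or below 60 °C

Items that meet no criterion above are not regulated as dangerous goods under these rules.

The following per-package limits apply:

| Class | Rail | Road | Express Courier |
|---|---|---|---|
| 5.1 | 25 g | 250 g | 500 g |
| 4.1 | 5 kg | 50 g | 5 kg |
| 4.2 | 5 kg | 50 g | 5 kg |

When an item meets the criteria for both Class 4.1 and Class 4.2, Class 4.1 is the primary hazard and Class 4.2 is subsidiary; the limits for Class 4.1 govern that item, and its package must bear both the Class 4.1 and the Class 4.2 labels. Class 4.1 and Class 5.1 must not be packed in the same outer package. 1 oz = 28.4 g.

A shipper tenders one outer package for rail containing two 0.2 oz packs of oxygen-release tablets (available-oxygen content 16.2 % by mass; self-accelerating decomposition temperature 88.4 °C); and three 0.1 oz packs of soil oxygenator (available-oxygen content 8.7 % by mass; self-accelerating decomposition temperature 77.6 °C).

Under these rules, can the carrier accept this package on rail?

The oxygen-release tablets have available-oxygen content 16.2 % by mass, which is ≥ 8.5 % by mass, so they are Class 5.1 (Oxidizer).
Soil oxygenator: available-oxygen content 8.7 % by mass ≥ 8.5 % by mass → Class 5.1 (Oxidizer).
Total Class 5.1: (two 0.2 oz packs = 11.36 g) + (three 0.1 oz packs = 8.52 g) = 19.88 g.
19.88 g ≤ 25 g (rail limit, Class 5.1) — within limit.

Yes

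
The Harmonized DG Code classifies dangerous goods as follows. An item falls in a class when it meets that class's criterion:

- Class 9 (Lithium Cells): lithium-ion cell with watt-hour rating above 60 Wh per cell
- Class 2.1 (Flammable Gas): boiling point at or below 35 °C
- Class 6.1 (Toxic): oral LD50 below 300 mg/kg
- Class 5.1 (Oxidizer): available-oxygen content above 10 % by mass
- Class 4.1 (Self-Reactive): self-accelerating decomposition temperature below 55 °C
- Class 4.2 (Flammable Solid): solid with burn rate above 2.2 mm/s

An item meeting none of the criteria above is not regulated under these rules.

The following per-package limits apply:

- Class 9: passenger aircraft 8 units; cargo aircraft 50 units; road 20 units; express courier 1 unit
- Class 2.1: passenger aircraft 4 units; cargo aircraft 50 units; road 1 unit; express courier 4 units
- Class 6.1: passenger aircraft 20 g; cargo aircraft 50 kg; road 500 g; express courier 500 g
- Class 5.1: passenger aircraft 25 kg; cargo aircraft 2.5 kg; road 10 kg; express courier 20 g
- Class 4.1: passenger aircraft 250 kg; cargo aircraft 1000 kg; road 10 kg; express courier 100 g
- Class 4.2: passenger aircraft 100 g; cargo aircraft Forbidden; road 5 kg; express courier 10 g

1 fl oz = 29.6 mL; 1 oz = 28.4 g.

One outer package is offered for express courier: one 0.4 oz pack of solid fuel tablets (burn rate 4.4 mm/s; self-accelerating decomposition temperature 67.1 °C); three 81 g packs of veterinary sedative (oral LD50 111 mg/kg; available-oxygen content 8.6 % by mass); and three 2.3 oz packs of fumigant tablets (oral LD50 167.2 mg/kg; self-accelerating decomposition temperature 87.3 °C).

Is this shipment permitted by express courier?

No

With burn rate 4.4 mm/s (> 2.2 mm/s), the solid fuel tablets fall in Class 4.2.
With oral LD50 111 mg/kg (< 300 mg/kg), the veterinary sedative falls in Class 6.1.
Fumigant tablets: oral LD50 167.2 mg/kg < 300 mg/kg → Class 6.1 (Toxic).
Total Class 6.1: (three 81 g packs = 243 g) + (three 2.3 oz packs = 195.96 g) = 438.96 g.
438.96 g ≤ 500 g (express courier limit, Class 6.1) — within limit.
Class 4.2 quantity: one 0.4 oz pack = 11.36 g.
That exceeds the Class 4.2 express courier limit of 10 g.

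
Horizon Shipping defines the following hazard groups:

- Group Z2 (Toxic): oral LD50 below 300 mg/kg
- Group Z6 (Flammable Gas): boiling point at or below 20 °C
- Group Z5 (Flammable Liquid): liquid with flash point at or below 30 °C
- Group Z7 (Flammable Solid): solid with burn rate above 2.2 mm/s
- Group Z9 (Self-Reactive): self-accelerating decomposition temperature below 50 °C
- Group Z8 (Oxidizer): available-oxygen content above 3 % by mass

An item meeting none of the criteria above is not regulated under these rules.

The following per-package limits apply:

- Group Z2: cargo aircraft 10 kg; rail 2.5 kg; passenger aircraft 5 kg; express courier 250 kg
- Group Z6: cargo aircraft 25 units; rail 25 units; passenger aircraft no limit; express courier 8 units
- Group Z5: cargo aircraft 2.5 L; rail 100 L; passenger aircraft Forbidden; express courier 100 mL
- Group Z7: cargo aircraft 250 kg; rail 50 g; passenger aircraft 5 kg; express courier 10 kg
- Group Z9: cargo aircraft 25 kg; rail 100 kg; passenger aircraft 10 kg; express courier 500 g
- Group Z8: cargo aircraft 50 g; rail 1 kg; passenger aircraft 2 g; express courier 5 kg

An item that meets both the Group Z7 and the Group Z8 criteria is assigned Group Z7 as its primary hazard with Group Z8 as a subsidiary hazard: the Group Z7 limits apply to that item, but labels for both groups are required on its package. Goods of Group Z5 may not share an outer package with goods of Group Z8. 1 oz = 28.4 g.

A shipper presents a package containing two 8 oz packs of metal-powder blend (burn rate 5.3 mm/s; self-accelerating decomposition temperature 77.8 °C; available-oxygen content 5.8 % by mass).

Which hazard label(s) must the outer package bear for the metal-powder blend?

The metal-powder blend has burn rate 5.3 mm/s, which is > 2.2 mm/s, so it is Group Z7 (Flammable Solid).
The metal-powder blend has available-oxygen content 5.8 % by mass, which is > 3 % by mass, so it is Group Z8 (Oxidizer).
By the precedence rule Group Z7 is primary and Group Z8 is subsidiary, and that rule requires both labels on the package.

Group Z7 and Z8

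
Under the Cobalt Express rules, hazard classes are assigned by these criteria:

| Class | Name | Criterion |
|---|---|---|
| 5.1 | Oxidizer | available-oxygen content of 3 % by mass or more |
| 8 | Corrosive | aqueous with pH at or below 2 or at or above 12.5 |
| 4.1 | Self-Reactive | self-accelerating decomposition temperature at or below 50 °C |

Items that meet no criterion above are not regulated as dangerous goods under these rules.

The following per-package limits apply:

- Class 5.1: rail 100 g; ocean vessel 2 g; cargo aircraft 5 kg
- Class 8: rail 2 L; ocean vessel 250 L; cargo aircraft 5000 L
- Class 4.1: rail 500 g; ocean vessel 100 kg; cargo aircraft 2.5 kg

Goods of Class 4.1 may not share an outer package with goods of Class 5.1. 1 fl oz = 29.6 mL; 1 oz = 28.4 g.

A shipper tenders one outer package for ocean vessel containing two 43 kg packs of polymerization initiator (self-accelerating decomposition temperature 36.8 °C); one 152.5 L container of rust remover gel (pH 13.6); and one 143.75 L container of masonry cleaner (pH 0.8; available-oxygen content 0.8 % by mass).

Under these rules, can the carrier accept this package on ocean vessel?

The polymerization initiator has self-accelerating decomposition temperature 36.8 °C, which is ≤ 50 °C, so it is Class 4.1 (Self-Reactive).
With pH 13.6 (≥ 12.5), the rust remover gel falls in Class 8.
With pH 0.8 (≤ 2), the masonry cleaner falls in Class 8.
Total Class 8: 152.5 L + 143.75 L = 296.25 L.
That exceeds the Class 8 ocean vessel limit of 250 L.
Class 4.1 quantity: two 43 kg packs = 86 kg.
86 kg ≤ 100 kg (ocean vessel limit, Class 4.1) — within limit.
The segregation rule (Class 4.1 with Class 5.1) does not apply to Class 8 with Class 4.1.

No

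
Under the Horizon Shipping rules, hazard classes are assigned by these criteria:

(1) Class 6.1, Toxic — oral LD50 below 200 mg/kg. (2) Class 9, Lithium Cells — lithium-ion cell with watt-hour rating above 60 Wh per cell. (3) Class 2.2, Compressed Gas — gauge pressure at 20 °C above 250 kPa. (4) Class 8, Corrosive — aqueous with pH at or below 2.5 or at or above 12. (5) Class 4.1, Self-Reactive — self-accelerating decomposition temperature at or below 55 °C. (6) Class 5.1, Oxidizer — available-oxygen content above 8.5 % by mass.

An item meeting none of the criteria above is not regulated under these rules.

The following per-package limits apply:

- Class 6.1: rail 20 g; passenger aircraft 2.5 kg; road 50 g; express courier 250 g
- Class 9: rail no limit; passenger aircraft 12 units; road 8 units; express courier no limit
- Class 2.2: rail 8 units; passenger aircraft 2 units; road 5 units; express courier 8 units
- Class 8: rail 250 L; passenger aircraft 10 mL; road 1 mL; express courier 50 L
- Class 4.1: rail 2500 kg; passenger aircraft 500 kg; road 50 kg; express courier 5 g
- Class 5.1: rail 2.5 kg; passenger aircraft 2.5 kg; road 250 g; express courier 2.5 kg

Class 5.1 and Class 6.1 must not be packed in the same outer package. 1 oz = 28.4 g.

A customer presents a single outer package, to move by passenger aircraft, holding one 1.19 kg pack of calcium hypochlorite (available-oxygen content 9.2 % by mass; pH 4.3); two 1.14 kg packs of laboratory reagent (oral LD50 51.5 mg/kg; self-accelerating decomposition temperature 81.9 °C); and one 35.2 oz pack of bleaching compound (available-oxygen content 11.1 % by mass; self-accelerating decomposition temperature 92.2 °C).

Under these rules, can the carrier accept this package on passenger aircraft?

Available-oxygen content 9.2 % by mass meets the Class 5.1 criterion (Oxidizer), so the calcium hypochlorite is Class 5.1.
The laboratory reagent has oral LD50 51.5 mg/kg, which is < 200 mg/kg, so it is Class 6.1 (Toxic).
Bleaching compound: available-oxygen content 11.1 % by mass > 8.5 % by mass → Class 5.1 (Oxidizer).
Total Class 5.1: 1.19 kg + (one 35.2 oz pack = 999.68 g) = 2189.68 g.
2189.68 g ≤ 2.5 kg (passenger aircraft limit, Class 5.1) — within limit.
Class 6.1 quantity: two 1.14 kg packs = 2.28 kg.
2.28 kg ≤ 2.5 kg (passenger aircraft limit, Class 6.1) — within limit.
Class 5.1 and Class 6.1 may not share an outer package.

No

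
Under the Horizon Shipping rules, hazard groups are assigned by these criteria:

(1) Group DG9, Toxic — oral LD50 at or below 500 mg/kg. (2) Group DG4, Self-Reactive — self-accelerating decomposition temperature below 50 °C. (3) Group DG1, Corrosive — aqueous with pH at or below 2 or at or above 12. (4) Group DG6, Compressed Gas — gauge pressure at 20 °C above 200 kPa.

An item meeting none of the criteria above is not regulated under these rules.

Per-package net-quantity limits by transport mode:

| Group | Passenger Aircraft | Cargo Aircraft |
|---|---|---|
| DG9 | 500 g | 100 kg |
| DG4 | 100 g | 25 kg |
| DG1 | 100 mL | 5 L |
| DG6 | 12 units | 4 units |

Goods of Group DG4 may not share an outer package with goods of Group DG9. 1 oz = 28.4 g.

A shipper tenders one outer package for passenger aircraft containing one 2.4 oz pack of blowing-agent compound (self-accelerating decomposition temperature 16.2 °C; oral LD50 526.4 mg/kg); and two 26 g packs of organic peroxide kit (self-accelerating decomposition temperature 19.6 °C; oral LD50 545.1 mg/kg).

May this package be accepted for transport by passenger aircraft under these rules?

The blowing-agent compound has self-accelerating decomposition temperature 16.2 °C, which is < 50 °C, so it is Group DG4 (Self-Reactive).
The organic peroxide kit has self-accelerating decomposition temperature 19.6 °C, which is < 50 °C, so it is Group DG4 (Self-Reactive).
Group DG4 net quantity: (one 2.4 oz pack = 68.16 g) + (two 26 g packs = 52 g) = 120.16 g.
That exceeds the Group DG4 passenger aircraft limit of 100 g.

No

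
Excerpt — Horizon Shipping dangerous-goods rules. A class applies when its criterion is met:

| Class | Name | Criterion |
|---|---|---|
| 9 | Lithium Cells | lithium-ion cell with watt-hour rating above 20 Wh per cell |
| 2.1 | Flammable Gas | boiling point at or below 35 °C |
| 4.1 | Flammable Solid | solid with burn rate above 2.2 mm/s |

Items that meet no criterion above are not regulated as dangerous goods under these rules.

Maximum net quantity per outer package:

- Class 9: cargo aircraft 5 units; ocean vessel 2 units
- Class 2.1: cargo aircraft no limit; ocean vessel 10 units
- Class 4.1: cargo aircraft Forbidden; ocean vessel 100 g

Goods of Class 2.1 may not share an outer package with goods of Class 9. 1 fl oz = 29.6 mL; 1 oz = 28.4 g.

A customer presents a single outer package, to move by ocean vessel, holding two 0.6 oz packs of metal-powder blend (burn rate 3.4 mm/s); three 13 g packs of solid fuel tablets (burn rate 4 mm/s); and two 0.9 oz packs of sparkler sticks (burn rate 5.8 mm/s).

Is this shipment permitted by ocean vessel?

Metal-powder blend: burn rate 3.4 mm/s > 2.2 mm/s → Class 4.1 (Flammable Solid).
The solid fuel tablets have burn rate 4 mm/s, which is > 2.2 mm/s, so they are Class 4.1 (Flammable Solid).
The sparkler sticks have burn rate 5.8 mm/s, which is > 2.2 mm/s, so they are Class 4.1 (Flammable Solid).
Class 4.1 net quantity: (two 0.6 oz packs = 34.08 g) + (three 13 g packs = 39 g) + (two 0.9 oz packs = 51.12 g) = 124.2 g.
That exceeds the Class 4.1 ocean vessel limit of 100 g.

No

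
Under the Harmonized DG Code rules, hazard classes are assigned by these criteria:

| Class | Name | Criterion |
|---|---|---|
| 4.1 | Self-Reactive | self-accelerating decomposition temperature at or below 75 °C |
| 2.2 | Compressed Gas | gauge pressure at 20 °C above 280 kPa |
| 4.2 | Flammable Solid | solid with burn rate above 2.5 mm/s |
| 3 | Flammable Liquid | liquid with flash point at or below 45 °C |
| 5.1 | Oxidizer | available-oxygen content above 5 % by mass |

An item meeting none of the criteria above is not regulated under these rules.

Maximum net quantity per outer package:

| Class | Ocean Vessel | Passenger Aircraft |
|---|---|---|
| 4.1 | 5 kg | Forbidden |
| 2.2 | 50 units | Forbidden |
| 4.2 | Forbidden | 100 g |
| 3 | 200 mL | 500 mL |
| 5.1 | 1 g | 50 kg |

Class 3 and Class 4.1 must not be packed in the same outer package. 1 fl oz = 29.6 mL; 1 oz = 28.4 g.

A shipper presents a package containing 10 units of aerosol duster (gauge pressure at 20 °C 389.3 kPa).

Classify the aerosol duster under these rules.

Aerosol duster: gauge pressure at 20 °C 389.3 kPa > 280 kPa → Class 2.2 (Compressed Gas).

Class 2.2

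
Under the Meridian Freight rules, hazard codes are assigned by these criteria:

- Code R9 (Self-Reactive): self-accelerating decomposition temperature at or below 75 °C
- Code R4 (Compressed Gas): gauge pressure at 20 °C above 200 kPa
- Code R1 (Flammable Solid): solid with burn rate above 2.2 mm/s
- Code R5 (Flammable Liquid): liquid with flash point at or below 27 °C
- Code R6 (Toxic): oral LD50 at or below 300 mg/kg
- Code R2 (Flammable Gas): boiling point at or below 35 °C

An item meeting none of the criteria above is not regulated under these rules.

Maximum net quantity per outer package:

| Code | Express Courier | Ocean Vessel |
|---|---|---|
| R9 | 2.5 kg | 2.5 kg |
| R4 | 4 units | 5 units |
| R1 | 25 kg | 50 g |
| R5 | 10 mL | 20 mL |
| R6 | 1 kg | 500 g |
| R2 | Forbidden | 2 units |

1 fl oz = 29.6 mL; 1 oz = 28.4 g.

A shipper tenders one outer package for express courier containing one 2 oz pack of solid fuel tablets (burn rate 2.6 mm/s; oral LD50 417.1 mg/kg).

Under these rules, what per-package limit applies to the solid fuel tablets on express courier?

25 kg

The solid fuel tablets have burn rate 2.6 mm/s, which is > 2.2 mm/s, so they are Code R1 (Flammable Solid).
The express courier limit for Code R1 is 25 kg.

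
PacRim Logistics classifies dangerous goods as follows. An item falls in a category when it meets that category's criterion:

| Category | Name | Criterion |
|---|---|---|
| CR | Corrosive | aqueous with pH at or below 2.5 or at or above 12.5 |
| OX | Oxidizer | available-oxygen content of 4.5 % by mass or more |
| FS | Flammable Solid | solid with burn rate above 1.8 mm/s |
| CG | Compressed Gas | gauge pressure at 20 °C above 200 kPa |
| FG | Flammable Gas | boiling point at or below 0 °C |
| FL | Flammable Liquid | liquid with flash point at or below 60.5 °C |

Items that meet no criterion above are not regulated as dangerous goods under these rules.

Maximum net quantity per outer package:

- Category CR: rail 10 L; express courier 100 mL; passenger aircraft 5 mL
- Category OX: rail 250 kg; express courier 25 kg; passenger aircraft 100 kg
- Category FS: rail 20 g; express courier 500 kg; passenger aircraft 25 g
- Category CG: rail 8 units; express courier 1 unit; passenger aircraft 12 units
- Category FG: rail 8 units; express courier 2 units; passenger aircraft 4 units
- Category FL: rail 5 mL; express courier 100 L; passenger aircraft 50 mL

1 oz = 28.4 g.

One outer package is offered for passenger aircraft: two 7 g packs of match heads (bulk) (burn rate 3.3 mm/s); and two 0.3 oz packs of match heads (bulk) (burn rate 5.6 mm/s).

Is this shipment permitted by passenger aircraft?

Burn rate 3.3 mm/s meets the Category FS criterion (Flammable Solid), so the match heads (bulk) are Category FS.
The match heads (bulk) have burn rate 5.6 mm/s, which is > 1.8 mm/s, so they are Category FS (Flammable Solid).
Category FS net quantity: (two 7 g packs = 14 g) + (two 0.3 oz packs = 17.04 g) = 31.04 g.
31.04 g exceeds the passenger aircraft limit of 25 g for Category FS.

No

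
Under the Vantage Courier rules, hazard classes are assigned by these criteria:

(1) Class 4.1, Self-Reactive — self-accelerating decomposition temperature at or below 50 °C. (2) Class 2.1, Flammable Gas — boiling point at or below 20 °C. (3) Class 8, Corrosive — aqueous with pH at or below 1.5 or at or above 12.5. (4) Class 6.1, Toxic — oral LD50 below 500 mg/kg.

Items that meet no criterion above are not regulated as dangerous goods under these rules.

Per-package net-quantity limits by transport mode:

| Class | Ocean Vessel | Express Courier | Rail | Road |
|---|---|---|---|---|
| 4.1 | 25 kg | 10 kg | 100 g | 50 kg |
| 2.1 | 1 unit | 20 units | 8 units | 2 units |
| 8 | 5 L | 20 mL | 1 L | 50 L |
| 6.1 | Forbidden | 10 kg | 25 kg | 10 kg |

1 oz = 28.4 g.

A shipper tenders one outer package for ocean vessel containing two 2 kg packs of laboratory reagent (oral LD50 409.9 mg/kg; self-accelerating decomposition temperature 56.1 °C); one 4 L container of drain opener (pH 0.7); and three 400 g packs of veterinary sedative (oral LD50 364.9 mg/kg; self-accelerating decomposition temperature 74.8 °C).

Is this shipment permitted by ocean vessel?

No

With oral LD50 409.9 mg/kg (< 500 mg/kg), the laboratory reagent falls in Class 6.1.
Drain opener: pH 0.7 ≤ 1.5 → Class 8 (Corrosive).
Oral LD50 364.9 mg/kg meets the Class 6.1 criterion (Toxic), so the veterinary sedative is Class 6.1.
Class 8 quantity: 4 L.
4 L is within the ocean vessel limit of 5 L for Class 8.
Total Class 6.1: (two 2 kg packs = 4 kg) + (three 400 g packs = 1.2 kg) = 5.2 kg.
Class 6.1 is Forbidden by ocean vessel.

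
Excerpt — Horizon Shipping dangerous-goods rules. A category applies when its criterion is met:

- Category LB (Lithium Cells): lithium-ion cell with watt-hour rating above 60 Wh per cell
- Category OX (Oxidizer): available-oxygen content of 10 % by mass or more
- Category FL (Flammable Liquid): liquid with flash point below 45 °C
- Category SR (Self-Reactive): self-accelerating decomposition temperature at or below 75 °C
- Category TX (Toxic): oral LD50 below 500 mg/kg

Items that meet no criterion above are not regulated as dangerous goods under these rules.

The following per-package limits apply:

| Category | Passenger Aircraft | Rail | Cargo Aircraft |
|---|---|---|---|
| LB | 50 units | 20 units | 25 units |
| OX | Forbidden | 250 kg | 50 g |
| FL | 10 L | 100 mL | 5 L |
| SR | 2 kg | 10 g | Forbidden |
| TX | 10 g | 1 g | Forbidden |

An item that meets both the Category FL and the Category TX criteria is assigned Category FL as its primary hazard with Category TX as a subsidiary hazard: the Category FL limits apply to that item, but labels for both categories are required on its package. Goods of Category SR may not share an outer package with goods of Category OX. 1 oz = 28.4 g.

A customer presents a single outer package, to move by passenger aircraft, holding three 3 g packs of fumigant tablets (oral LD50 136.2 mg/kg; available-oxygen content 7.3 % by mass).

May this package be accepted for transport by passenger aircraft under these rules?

Fumigant tablets: oral LD50 136.2 mg/kg < 500 mg/kg → Category TX (Toxic).
Category TX quantity: three 3 g packs = 9 g.
9 g is within the passenger aircraft limit of 10 g for Category TX.

Yes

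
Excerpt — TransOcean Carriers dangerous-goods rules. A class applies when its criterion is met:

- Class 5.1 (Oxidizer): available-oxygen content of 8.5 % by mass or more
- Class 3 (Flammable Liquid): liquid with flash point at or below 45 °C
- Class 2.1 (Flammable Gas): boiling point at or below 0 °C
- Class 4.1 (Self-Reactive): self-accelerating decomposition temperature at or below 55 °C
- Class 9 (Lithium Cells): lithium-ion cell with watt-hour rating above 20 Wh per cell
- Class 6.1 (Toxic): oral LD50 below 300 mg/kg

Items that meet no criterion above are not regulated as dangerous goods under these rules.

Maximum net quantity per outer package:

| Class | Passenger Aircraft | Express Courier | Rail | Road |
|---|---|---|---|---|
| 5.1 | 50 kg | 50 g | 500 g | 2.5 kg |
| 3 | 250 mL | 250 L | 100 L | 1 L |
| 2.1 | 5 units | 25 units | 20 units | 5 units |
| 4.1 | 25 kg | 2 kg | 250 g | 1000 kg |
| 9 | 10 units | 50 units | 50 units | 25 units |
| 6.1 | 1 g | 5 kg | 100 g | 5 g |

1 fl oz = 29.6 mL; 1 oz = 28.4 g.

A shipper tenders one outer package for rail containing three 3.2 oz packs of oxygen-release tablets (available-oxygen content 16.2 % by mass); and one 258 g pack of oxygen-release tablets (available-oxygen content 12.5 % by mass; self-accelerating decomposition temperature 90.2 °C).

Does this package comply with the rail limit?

With available-oxygen content 16.2 % by mass (≥ 8.5 % by mass), the oxygen-release tablets fall in Class 5.1.
Oxygen-release tablets: available-oxygen content 12.5 % by mass ≥ 8.5 % by mass → Class 5.1 (Oxidizer).
Class 5.1 net quantity: (three 3.2 oz packs = 272.64 g) + 258 g = 530.64 g.
That exceeds the Class 5.1 rail limit of 500 g.

No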